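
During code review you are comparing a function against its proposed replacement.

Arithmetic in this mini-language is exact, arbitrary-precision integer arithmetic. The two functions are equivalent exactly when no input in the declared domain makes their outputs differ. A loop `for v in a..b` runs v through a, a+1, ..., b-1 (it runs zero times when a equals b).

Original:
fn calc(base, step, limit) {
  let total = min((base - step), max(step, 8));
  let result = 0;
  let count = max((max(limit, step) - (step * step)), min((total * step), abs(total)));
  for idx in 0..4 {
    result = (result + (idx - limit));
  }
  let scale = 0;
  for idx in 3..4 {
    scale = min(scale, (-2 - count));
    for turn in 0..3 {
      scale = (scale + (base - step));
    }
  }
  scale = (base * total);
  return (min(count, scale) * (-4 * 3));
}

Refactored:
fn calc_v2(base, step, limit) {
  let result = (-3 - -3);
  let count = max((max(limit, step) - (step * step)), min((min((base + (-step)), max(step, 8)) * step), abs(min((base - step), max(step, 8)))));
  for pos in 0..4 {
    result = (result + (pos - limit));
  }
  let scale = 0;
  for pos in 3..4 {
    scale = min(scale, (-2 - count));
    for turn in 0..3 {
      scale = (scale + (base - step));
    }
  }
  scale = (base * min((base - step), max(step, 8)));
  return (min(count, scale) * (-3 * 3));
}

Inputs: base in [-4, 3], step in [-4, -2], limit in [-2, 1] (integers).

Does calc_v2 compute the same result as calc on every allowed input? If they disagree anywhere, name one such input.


Take base=-4, step=-3, limit=-2.
calc: total = -1; result = 0; count = 1; [idx=0]; result = 2; [idx=1]; result = 5; [idx=2]; result = 9; [idx=3]; result = 14; scale = 0; [idx=3]; scale = -3; [turn=0]; scale = -4; [turn=1]; scale = -5; [turn=2]; scale = -6; scale = 4; return -12
calc_v2: result = 0; count = 1; [pos=0]; result = 2; [pos=1]; result = 5; [pos=2]; result = 9; [pos=3]; result = 14; scale = 0; [pos=3]; scale = -3; [turn=0]; scale = -4; [turn=1]; scale = -5; [turn=2]; scale = -6; scale = 4; return -9
-12 against -9: the behavior changed.
verdict: not equivalent; witness: base=-4, step=-3, limit=-2


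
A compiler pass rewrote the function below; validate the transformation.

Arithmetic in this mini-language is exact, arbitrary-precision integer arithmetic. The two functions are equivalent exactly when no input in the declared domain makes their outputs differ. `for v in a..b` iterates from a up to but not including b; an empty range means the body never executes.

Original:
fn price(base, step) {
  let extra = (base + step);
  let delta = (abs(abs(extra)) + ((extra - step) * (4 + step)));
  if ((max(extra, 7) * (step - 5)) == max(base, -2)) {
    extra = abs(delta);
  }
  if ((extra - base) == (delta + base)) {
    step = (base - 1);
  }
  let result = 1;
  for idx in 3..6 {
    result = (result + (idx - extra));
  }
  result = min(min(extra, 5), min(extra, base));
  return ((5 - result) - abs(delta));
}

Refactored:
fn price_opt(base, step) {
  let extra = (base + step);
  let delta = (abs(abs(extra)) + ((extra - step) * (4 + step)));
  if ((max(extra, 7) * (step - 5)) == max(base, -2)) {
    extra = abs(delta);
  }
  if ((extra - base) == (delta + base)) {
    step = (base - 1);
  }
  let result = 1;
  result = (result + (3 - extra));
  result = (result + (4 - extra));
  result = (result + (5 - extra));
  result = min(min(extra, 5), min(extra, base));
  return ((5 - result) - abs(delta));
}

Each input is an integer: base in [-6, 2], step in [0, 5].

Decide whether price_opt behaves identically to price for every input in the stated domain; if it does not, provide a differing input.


The two are interchangeable: local variable names differ; also loop structure differs; also constant usage differs; also statement counts differ; also arithmetic usage differs, and every declared input agrees.
As a probe, take base=-2, step=0: price runs extra = -2; delta = -6; ((max(extra, 7) * (step - 5)) == max(base, -2)) -> false; ((extra - base) == (delta + base)) -> false; result = 1; [idx=3]; result = 6; [idx=4]; result = 12; [idx=5]; result = 19; result = -2; return 1; price_opt runs extra = -2; delta = -6; ((max(extra, 7) * (step - 5)) == max(base, -2)) -> false; ((extra - base) == (delta + base)) -> false; result = 1; result = 6; result = 12; result = 19; result = -2; return 1; both end at 1.
An exhaustive pass over the 54 declared inputs shows identical outputs.
verdict: equivalent


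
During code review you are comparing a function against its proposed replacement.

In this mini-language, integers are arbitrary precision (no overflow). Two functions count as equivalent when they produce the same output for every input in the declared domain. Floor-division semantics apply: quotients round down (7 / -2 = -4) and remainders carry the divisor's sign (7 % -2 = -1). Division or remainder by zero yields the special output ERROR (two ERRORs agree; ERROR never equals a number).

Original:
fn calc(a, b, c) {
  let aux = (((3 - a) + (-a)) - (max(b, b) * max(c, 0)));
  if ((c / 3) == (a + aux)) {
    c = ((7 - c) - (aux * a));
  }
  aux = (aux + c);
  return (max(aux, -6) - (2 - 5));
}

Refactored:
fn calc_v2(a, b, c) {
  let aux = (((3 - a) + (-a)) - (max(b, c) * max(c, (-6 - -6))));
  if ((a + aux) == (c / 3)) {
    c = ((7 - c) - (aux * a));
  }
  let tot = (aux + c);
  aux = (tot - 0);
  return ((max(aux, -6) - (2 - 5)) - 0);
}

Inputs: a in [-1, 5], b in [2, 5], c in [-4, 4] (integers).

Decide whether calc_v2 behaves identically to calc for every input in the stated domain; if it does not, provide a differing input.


Evaluate both at a=-1, b=2, c=3.
calc: aux becomes -1; next ((c / 3) == (a + aux)) evaluates to false; next aux becomes 2; next final value 5
calc_v2: aux becomes -4; next ((a + aux) == (c / 3)) evaluates to false; next tot becomes -1; next aux becomes -1; next final value 2
5 and 2 differ, so these are not the same function on this domain.
verdict: not equivalent; witness: a=-1, b=2, c=3


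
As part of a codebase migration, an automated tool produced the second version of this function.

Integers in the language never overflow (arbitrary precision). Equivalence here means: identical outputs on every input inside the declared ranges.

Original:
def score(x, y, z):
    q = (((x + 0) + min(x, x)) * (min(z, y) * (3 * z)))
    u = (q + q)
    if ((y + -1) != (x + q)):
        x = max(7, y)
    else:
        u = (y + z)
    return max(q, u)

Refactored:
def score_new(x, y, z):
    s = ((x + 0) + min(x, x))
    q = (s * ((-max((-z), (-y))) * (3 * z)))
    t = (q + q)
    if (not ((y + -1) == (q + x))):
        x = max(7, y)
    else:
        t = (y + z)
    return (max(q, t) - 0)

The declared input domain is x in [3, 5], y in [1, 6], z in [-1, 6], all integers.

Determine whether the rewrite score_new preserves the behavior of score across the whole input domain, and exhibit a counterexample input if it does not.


The two versions differ — the changes include statement counts differ; min/max/abs usage differs; arithmetic usage differs; comparison usage differs; constant usage differs; local variable names differ; boolean connective usage differs.
As a probe, take x=4, y=5, z=-1: score runs q=24, then u=48, then ((y + -1) != (x + q)) is true, then x=7, then returns 48; score_new runs s=8, then q=24, then t=48, then (not ((y + -1) == (q + x))) is true, then x=7, then returns 48; both end at 48.
An exhaustive pass over the 144 declared inputs shows identical outputs.
verdict: equivalent


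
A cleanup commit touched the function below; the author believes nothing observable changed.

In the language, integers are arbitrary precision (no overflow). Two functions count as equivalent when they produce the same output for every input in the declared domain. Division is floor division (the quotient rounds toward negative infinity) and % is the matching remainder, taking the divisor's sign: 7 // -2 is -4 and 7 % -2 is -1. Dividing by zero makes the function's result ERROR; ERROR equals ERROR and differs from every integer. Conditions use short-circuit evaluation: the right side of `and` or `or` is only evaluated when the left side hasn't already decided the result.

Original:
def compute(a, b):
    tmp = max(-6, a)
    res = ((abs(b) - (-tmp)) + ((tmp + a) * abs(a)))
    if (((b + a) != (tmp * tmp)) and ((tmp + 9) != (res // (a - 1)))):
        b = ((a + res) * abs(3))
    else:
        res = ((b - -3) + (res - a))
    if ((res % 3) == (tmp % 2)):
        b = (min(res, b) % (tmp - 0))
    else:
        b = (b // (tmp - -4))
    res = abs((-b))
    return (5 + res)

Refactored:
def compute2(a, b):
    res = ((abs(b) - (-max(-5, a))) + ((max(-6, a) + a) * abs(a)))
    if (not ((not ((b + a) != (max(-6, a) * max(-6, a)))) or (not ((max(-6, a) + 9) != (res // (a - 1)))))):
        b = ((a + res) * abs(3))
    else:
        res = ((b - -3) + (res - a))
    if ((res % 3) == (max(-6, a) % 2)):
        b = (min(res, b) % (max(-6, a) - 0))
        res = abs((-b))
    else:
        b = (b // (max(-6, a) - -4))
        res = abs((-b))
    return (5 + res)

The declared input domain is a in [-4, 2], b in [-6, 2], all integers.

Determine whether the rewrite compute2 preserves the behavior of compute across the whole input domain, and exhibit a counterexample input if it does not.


The edit looks behavioral (`-6` became `-5`), but over these ranges it never changes the outcome.
Tracing a=1, b=-6: compute: tmp becomes 1; next res becomes 9; next hits division by zero so the output is ERROR | compute2: res becomes 9; next hits division by zero so the output is ERROR — matching result ERROR.
Every one of the 63 inputs gives matching results.
verdict: equivalent


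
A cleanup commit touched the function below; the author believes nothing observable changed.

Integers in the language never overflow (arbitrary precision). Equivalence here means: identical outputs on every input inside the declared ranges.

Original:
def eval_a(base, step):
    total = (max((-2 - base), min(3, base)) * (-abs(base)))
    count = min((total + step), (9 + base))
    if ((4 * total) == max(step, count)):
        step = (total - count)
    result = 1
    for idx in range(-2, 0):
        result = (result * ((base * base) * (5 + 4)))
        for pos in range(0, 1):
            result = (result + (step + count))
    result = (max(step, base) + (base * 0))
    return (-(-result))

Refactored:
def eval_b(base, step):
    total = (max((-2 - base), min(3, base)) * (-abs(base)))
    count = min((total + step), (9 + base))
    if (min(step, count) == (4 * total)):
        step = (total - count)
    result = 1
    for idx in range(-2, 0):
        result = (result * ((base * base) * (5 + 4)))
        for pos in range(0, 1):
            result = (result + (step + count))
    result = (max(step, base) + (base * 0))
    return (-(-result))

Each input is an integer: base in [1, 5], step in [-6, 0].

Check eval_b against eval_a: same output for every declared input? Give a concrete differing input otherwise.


Take base=1, step=-4.
eval_a: total = -1; count = -5; ((4 * total) == max(step, count)) -> true; step = 4; result = 1; [idx=-2]; result = 9; [pos=0]; result = 8; [idx=-1]; result = 72; [pos=0]; result = 71; result = 4; return 4
eval_b: total = -1; count = -5; (min(step, count) == (4 * total)) -> false; result = 1; [idx=-2]; result = 9; [pos=0]; result = 0; [idx=-1]; result = 0; [pos=0]; result = -9; result = 1; return 1
4 against 1: the behavior changed.
verdict: not equivalent; witness: base=1, step=-4


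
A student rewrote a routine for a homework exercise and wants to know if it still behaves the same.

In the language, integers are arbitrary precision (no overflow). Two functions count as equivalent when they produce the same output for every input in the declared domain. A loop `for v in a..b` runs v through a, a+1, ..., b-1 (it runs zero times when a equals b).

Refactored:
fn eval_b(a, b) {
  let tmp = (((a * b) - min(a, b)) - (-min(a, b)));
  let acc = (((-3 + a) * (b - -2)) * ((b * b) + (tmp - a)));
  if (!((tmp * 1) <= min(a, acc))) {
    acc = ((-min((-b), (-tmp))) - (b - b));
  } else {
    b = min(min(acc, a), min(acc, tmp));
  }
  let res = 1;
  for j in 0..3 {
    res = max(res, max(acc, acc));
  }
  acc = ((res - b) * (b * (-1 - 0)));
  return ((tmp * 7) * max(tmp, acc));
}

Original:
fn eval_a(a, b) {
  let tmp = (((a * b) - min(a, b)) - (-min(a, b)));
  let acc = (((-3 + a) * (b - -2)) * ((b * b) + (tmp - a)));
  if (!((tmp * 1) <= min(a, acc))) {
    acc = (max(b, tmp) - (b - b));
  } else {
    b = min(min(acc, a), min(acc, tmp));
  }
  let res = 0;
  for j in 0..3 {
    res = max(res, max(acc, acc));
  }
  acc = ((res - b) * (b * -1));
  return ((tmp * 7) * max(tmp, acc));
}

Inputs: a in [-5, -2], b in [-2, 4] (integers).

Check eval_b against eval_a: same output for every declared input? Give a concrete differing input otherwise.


Take a=-4, b=2.
eval_a: tmp=-8, then acc=0, then (!((tmp * 1) <= min(a, acc))) is false, then b=-8, then res=0, then (j=0), then res=0, then (j=1), then res=0, then (j=2), then res=0, then acc=64, then returns -3584
eval_b: tmp=-8, then acc=0, then (!((tmp * 1) <= min(a, acc))) is false, then b=-8, then res=1, then (j=0), then res=1, then (j=1), then res=1, then (j=2), then res=1, then acc=72, then returns -4032
-3584 != -4032, so the rewrite changes behavior.
verdict: not equivalent; witness: a=-4, b=2


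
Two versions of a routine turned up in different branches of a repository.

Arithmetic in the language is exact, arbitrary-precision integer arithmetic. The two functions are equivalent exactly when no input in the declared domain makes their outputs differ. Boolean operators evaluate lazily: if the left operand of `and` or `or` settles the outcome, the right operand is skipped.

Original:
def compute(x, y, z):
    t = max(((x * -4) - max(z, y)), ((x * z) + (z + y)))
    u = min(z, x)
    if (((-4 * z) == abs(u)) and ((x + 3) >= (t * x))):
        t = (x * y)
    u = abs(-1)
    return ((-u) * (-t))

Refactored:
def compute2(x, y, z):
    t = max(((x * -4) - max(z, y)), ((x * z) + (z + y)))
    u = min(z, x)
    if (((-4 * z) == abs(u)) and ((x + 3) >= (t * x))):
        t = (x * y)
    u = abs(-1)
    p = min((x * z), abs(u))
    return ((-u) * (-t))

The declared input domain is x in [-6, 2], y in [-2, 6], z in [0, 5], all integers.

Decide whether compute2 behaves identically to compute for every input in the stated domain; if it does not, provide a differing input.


Equivalent — the differences include statement counts differ, and arithmetic usage differs, and min/max/abs usage differs, and local variable names differ, yet no declared input distinguishes the two.
One worked example (x=-5, y=1, z=1) — compute: t becomes 19; next u becomes -5; next (((-4 * z) == abs(u)) and ((x + 3) >= (t * x))) evaluates to false; next u becomes 1; next final value 19; compute2: t becomes 19; next u becomes -5; next (((-4 * z) == abs(u)) and ((x + 3) >= (t * x))) evaluates to false; next u becomes 1; next p becomes -5; next final value 19; agreement on 19.
Sweeping the whole domain (486 inputs) finds no disagreement.
verdict: equivalent


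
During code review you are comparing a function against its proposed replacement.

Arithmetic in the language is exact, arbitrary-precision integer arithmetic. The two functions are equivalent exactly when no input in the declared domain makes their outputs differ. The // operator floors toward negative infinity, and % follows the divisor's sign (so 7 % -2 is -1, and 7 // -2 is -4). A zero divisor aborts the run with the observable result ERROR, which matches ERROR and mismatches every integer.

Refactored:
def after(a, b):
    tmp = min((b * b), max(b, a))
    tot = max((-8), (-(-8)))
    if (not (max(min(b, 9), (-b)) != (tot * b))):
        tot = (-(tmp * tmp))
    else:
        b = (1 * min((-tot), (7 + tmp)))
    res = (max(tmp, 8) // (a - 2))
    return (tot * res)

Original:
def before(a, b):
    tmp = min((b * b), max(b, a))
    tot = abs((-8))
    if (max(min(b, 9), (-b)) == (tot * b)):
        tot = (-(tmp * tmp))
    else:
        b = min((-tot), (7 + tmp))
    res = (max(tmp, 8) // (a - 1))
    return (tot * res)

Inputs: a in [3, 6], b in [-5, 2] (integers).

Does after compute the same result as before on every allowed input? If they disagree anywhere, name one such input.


Input a=3, b=-5: 32 from before versus 64 from after.
verdict: not equivalent; witness: a=3, b=-5


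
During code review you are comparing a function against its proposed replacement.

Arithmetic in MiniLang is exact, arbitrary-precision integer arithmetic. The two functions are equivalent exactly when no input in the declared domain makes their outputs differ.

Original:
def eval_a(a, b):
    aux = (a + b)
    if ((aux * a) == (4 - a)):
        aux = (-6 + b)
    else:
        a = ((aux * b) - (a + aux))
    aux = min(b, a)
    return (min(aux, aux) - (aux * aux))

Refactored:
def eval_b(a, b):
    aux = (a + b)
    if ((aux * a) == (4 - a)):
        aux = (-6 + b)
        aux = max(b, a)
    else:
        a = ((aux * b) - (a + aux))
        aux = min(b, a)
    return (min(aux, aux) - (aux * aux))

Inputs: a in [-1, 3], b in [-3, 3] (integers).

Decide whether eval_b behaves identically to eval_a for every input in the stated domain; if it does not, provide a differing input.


Take a=1, b=2.
eval_a: aux = 3; ((aux * a) == (4 - a)) -> true; aux = -4; aux = 1; return 0
eval_b: aux = 3; ((aux * a) == (4 - a)) -> true; aux = -4; aux = 2; return -2
0 and -2 differ, so these are not the same function on this domain.
verdict: not equivalent; witness: a=1, b=2


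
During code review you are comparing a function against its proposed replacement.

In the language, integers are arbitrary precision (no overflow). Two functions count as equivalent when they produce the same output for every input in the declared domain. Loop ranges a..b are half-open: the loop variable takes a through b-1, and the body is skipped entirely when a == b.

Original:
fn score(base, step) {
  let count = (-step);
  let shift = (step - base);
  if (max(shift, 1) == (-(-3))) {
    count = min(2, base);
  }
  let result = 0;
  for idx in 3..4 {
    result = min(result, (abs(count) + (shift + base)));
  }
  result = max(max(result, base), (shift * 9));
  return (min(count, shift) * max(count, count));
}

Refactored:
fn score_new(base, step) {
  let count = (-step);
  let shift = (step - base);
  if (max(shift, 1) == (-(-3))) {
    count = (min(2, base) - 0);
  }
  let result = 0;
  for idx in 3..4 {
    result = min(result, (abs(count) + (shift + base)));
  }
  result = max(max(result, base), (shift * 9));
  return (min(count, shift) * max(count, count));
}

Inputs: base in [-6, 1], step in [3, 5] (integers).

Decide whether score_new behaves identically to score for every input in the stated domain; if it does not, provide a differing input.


The two are interchangeable: arithmetic usage differs, constant usage differs, and every declared input agrees.
As a probe, take base=-1, step=5: score runs count=-5, then shift=6, then (max(shift, 1) == (-(-3))) is false, then result=0, then (idx=3), then result=0, then result=54, then returns 25; score_new runs count=-5, then shift=6, then (max(shift, 1) == (-(-3))) is false, then result=0, then (idx=3), then result=0, then result=54, then returns 25; both end at 25.
Sweeping the whole domain (24 inputs) finds no disagreement.
verdict: equivalent


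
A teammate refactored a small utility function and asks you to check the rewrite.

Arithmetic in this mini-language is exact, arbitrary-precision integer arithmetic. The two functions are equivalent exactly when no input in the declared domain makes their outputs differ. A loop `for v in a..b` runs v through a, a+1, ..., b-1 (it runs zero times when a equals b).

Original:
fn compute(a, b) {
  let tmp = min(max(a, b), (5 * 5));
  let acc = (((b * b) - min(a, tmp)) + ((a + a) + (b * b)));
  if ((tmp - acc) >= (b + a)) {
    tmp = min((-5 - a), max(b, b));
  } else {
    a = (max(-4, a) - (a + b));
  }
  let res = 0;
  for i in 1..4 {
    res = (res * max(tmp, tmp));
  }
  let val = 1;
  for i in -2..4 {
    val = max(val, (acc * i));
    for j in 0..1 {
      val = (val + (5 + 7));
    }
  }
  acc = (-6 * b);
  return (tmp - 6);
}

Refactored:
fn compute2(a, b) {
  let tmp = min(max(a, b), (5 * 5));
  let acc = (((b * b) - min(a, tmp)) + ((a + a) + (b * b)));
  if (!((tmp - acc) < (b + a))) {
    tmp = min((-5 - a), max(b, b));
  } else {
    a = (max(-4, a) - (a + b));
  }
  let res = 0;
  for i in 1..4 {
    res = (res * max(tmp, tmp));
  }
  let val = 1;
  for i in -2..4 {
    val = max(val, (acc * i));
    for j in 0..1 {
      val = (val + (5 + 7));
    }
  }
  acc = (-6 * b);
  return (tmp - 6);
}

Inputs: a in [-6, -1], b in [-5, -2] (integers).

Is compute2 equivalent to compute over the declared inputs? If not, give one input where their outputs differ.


Side by side, the visible changes include: boolean connective usage differs, comparison usage differs.
One worked example (a=-5, b=-3) — compute: tmp becomes -3; next acc becomes 13; next ((tmp - acc) >= (b + a)) evaluates to false; next a becomes 4; next res becomes 0; next at i=1:; next res becomes 0; next at i=2:; next res becomes 0; next at i=3:; next res becomes 0; next val becomes 1; next at i=-2:; next val becomes 1; next at j=0:; next val becomes 13; next at i=-1:; next val becomes 13; next at j=0:; next val becomes 25; next at i=0:; next val becomes 25; next at j=0:; next val becomes 37; next at i=1:; next val becomes 37; next at j=0:; next val becomes 49; next at i=2:; next val becomes 49; next at j=0:; next val becomes 61; next at i=3:; next val becomes 61; next at j=0:; next val becomes 73; next acc becomes 18; next final value -9; compute2: tmp becomes -3; next acc becomes 13; next (!((tmp - acc) < (b + a))) evaluates to false; next a becomes 4; next res becomes 0; next at i=1:; next res becomes 0; next at i=2:; next res becomes 0; next at i=3:; next res becomes 0; next val becomes 1; next at i=-2:; next val becomes 1; next at j=0:; next val becomes 13; next at i=-1:; next val becomes 13; next at j=0:; next val becomes 25; next at i=0:; next val becomes 25; next at j=0:; next val becomes 37; next at i=1:; next val becomes 37; next at j=0:; next val becomes 49; next at i=2:; next val becomes 49; next at j=0:; next val becomes 61; next at i=3:; next val becomes 61; next at j=0:; next val becomes 73; next acc becomes 18; next final value -9; agreement on -9.
Sweeping the whole domain (24 inputs) finds no disagreement.
verdict: equivalent


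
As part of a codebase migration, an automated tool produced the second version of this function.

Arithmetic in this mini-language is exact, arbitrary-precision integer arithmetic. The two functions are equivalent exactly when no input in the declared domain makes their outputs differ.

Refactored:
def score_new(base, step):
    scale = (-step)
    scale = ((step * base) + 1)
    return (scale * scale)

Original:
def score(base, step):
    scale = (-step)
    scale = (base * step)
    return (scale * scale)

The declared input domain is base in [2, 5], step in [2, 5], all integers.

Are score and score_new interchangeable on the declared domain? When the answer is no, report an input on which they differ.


Take base=2, step=2.
score: scale := -2 | scale := 4 | result 16
score_new: scale := -2 | scale := 5 | result 25
16 and 25 differ, so these are not the same function on this domain.
verdict: not equivalent; witness: base=2, step=2


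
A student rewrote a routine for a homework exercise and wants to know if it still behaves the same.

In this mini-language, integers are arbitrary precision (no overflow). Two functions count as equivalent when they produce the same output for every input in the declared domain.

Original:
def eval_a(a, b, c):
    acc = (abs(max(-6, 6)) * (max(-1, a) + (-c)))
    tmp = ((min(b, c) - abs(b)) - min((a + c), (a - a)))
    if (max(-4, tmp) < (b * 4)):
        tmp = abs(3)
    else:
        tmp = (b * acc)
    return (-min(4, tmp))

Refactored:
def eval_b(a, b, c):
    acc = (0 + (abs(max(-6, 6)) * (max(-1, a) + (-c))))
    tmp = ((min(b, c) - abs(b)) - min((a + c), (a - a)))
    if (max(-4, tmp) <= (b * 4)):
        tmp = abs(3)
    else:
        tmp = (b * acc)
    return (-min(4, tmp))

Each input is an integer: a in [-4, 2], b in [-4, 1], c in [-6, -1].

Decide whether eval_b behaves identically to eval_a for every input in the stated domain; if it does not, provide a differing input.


Try a=0, b=0, c=-6.
eval_a: acc = 36; tmp = 0; (max(-4, tmp) < (b * 4)) -> false; tmp = 0; return 0
eval_b: acc = 36; tmp = 0; (max(-4, tmp) <= (b * 4)) -> true; tmp = 3; return -3
0 vs -3 — the two versions disagree here.
verdict: not equivalent; witness: a=0, b=0, c=-6


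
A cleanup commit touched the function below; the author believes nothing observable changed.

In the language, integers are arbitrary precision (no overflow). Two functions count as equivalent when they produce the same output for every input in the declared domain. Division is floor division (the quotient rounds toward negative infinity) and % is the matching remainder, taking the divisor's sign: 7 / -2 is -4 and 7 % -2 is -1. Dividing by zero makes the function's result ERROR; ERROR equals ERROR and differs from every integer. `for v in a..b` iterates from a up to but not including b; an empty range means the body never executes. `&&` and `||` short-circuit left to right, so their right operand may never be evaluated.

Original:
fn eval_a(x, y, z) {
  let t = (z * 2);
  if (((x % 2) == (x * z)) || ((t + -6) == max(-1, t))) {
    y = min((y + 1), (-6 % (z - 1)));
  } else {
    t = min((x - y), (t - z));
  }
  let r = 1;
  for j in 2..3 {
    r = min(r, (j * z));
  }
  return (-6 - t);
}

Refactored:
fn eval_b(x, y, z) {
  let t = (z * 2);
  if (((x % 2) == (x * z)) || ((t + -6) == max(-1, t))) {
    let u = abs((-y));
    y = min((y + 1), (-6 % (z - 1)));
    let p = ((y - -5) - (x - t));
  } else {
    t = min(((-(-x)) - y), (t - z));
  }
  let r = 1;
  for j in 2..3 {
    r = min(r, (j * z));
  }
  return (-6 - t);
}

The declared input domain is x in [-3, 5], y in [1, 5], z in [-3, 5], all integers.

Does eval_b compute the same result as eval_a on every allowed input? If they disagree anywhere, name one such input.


Side by side, the visible changes include: local variable names differ, min/max/abs usage differs, constant usage differs, statement counts differ, arithmetic usage differs.
Spot check at x=-2, y=2, z=-3 — eval_a: t=-6, then (((x % 2) == (x * z)) || ((t + -6) == max(-1, t))) is false, then t=-4, then r=1, then (j=2), then r=-6, then returns -2. eval_b: t=-6, then (((x % 2) == (x * z)) || ((t + -6) == max(-1, t))) is false, then t=-4, then r=1, then (j=2), then r=-6, then returns -2. Both give -2.
Sweeping the whole domain (405 inputs) finds no disagreement.
verdict: equivalent


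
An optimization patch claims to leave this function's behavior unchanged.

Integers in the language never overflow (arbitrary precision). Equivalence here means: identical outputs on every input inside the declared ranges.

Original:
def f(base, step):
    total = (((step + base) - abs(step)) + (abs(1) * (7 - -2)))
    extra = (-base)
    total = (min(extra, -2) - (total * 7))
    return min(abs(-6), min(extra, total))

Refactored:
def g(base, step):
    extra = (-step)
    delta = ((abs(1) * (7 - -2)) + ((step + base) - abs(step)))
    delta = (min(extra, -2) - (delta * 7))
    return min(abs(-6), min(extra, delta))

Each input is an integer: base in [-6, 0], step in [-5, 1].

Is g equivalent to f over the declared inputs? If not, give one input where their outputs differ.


Run the pair on base=-6, step=-5.
f: total=-7, then extra=6, then total=47, then returns 6
g: extra=5, then delta=-7, then delta=47, then returns 5
6 and 5 differ, so these are not the same function on this domain.
verdict: not equivalent; witness: base=-6, step=-5


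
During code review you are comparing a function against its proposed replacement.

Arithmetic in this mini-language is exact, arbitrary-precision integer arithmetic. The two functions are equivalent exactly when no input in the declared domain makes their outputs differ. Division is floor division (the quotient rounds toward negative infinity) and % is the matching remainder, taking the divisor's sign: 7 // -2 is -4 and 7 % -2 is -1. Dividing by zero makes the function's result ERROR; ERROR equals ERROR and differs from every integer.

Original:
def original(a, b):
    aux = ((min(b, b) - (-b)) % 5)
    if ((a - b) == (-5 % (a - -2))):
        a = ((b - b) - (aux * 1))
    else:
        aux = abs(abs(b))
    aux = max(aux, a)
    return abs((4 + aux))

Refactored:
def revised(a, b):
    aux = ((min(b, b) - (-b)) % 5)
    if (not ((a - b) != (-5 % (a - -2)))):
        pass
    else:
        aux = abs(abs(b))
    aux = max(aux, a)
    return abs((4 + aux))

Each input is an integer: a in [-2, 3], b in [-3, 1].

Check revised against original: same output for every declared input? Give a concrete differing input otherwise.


Try a=1, b=0.
original: aux becomes 0; next ((a - b) == (-5 % (a - -2))) evaluates to true; next a becomes 0; next aux becomes 0; next final value 4
revised: aux becomes 0; next (not ((a - b) != (-5 % (a - -2)))) evaluates to true; next aux becomes 1; next final value 5
4 vs 5 — the two versions disagree here.
verdict: not equivalent; witness: a=1, b=0


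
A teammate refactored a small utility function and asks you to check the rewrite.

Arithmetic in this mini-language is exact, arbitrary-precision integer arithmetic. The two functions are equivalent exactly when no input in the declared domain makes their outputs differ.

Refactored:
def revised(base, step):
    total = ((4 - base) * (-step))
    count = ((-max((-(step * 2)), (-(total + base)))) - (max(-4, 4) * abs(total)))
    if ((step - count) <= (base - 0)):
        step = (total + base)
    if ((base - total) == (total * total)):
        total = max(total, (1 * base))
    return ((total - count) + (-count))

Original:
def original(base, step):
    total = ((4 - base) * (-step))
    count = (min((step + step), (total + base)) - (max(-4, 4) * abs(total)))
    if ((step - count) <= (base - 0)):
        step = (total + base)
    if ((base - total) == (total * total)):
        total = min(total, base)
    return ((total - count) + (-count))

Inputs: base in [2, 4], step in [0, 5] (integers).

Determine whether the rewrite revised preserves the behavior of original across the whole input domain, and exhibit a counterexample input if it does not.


These are not equivalent — on base=2, step=1 the outputs split (14 vs 18).
original: total := -2 | count := -8 | ((step - count) <= (base - 0)): false | ((base - total) == (total * total)): true | total := -2 | result 14
revised: total := -2 | count := -8 | ((step - count) <= (base - 0)): false | ((base - total) == (total * total)): true | total := 2 | result 18
verdict: not equivalent; witness: base=2, step=1


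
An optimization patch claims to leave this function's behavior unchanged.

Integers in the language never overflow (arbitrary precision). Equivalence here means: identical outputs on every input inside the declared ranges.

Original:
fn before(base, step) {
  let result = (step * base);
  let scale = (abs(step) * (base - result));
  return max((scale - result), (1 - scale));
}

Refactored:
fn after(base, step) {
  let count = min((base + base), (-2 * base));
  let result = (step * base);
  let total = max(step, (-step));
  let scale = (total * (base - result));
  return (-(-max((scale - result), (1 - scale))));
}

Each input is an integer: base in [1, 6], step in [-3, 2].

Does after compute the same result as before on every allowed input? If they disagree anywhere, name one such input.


The two versions differ — the changes include min/max/abs usage differs; local variable names differ; arithmetic usage differs; constant usage differs; statement counts differ.
Tracing base=5, step=-2: before: result=-10, then scale=30, then returns 40 | after: count=-10, then result=-10, then total=2, then scale=30, then returns 40 — matching result 40.
Checked all 36 inputs in the declared domain: the outputs agree on every one.
verdict: equivalent


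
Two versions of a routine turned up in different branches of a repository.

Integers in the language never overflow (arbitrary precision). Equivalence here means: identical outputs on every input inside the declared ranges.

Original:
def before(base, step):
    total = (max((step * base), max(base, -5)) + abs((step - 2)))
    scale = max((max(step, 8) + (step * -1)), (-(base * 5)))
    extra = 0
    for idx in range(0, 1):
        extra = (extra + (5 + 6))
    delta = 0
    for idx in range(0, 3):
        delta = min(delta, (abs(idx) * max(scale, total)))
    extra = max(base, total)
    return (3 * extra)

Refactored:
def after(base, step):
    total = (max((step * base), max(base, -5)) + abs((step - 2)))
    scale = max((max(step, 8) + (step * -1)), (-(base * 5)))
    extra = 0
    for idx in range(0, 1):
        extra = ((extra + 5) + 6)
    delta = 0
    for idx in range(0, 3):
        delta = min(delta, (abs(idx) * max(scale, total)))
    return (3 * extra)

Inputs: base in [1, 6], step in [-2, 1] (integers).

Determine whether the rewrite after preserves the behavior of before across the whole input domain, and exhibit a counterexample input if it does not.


Consider the input base=1, step=-2.
before: total=5, then scale=10, then extra=0, then (idx=0), then extra=11, then delta=0, then (idx=0), then delta=0, then (idx=1), then delta=0, then (idx=2), then delta=0, then extra=5, then returns 15
after: total=5, then scale=10, then extra=0, then (idx=0), then extra=11, then delta=0, then (idx=0), then delta=0, then (idx=1), then delta=0, then (idx=2), then delta=0, then returns 33
15 != 33, so the rewrite changes behavior.
verdict: not equivalent; witness: base=1, step=-2


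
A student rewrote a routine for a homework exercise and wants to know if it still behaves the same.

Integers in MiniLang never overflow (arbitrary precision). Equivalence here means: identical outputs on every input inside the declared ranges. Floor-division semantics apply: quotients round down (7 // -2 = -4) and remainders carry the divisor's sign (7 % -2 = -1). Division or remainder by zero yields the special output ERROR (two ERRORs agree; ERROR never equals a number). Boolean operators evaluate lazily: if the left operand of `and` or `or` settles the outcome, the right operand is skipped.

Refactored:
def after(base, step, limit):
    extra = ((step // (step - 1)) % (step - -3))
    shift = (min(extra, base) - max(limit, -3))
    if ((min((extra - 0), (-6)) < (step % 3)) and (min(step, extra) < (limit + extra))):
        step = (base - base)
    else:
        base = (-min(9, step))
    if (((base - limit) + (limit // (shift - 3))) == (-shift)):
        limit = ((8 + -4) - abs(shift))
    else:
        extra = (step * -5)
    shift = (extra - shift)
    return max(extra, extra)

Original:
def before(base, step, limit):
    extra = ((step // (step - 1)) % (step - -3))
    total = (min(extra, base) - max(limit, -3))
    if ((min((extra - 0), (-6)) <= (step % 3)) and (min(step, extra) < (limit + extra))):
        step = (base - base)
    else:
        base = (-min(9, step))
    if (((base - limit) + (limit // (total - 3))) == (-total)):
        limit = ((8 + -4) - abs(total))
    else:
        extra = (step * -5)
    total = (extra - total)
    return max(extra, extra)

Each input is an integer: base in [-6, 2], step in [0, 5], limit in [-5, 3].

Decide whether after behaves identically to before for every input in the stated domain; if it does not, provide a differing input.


Equivalent. The one real change (`(min((extra - 0), (-6)) <= (step % 3))` became `(min((extra - 0), (-6)) < (step % 3))`) has no effect anywhere in the declared ranges.
Every one of the 486 inputs gives matching results.
As a probe, take base=2, step=4, limit=-1: before runs extra := 1 | total := 2 | ((min((extra - 0), (-6)) <= (step % 3)) and (min(step, extra) < (limit + extra))): false | base := -4 | (((base - limit) + (limit // (total - 3))) == (-total)): true | limit := 2 | total := -1 | result 1; after runs extra := 1 | shift := 2 | ((min((extra - 0), (-6)) < (step % 3)) and (min(step, extra) < (limit + extra))): false | base := -4 | (((base - limit) + (limit // (shift - 3))) == (-shift)): true | limit := 2 | shift := -1 | result 1; both end at 1.
verdict: equivalent


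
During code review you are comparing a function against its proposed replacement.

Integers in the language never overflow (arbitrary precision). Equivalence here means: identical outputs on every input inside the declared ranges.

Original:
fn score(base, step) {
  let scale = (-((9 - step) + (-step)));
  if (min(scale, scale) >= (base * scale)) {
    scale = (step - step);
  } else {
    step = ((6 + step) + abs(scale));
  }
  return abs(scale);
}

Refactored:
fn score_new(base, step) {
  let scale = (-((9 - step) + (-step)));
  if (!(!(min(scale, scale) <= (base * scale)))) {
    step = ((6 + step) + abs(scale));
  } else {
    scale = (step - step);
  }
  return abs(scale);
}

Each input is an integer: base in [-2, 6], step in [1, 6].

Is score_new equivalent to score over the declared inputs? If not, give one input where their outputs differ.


Consider the input base=1, step=1.
score: scale becomes -7; next (min(scale, scale) >= (base * scale)) evaluates to true; next scale becomes 0; next final value 0
score_new: scale becomes -7; next (!(!(min(scale, scale) <= (base * scale)))) evaluates to true; next step becomes 14; next final value 7
0 != 7, so the rewrite changes behavior.
verdict: not equivalent; witness: base=1, step=1


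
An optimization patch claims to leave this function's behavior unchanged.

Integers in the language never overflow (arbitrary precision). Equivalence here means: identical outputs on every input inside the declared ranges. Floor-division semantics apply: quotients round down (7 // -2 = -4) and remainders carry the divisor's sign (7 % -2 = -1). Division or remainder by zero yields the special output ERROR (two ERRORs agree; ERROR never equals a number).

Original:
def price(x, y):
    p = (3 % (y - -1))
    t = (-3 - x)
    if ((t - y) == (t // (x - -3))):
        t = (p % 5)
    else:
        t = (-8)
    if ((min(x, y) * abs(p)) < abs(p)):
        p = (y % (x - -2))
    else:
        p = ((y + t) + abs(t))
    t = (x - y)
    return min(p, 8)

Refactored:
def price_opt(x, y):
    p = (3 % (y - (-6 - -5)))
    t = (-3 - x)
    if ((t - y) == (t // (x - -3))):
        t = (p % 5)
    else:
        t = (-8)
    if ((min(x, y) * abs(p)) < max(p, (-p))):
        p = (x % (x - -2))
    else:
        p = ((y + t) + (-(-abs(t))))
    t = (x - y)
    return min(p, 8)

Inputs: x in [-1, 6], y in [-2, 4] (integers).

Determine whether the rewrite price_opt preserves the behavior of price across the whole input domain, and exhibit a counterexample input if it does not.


These are not equivalent — on x=0, y=1 the outputs split (1 vs 0).
price: p = 1; t = -3; ((t - y) == (t // (x - -3))) -> false; t = -8; ((min(x, y) * abs(p)) < abs(p)) -> true; p = 1; t = -1; return 1
price_opt: p = 1; t = -3; ((t - y) == (t // (x - -3))) -> false; t = -8; ((min(x, y) * abs(p)) < max(p, (-p))) -> true; p = 0; t = -1; return 0
verdict: not equivalent; witness: x=0, y=1


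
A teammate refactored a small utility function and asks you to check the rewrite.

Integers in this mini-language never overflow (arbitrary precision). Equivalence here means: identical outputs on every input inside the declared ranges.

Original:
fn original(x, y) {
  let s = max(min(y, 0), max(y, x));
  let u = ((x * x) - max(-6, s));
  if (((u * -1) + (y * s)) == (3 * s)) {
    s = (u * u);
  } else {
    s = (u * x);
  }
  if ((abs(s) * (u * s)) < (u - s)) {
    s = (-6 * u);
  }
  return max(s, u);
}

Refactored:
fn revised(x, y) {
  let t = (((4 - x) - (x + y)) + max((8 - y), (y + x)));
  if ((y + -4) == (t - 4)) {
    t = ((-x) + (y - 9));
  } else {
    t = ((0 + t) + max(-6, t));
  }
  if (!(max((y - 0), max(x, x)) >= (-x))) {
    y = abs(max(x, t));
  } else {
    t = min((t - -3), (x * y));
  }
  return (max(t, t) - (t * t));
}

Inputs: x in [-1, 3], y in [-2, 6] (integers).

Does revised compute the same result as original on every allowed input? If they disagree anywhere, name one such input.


Take x=-1, y=-2.
original: s=-1, then u=2, then (((u * -1) + (y * s)) == (3 * s)) is false, then s=-2, then ((abs(s) * (u * s)) < (u - s)) is true, then s=-12, then returns 2
revised: t=18, then ((y + -4) == (t - 4)) is false, then t=36, then (!(max((y - 0), max(x, x)) >= (-x))) is true, then y=36, then returns -1260
2 against -1260: the behavior changed.
verdict: not equivalent; witness: x=-1, y=-2
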